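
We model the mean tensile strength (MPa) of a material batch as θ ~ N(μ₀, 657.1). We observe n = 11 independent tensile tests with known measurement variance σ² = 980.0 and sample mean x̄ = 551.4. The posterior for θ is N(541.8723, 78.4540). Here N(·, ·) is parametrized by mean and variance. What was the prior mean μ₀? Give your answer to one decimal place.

μ₀ = 471.6

With known observation variance, the Normal–Normal posterior has precision τ_n = τ₀ + n/σ² and mean μ_n = (τ₀μ₀ + (n/σ²)x̄)/τ_n.
Here τ₀ = 1/657.1 = 0.001522 and τ_data = 11/980.0 = 0.011224, so τ_n = 0.012746.
Rearranging for μ₀: μ₀ = (μ_n·τ_n − τ_data·x̄)/τ₀ = (541.8723·0.012746 − 0.011224·551.4) / 0.001522 = 0.717791/0.001522 ≈ 471.6.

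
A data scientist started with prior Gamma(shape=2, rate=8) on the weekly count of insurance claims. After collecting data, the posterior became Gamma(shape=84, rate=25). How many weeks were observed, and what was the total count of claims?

n = 17 weeks with total 82 claims

Gamma–Poisson conjugacy: posterior shape = α + Σxᵢ, posterior rate = β + n.
Matching: Σxᵢ = 84 − 2 = 82 and n = 25 − 8 = 17.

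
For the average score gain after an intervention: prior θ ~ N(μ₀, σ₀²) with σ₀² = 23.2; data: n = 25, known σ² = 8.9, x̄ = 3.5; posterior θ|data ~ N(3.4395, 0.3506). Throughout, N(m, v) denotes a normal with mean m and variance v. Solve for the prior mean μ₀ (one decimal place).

μ₀ = -0.5

The posterior mean is a precision-weighted average: μ_n = (τ₀μ₀ + τ_data·x̄)/(τ₀+τ_data), with τ₀=1/σ₀² and τ_data=n/σ².
Here τ₀ = 1/23.2 = 0.043103 and τ_data = 25/8.9 = 2.808989, so τ_n = 2.852092.
Rearranging for μ₀: μ₀ = (μ_n·τ_n − τ_data·x̄)/τ₀ = (3.4395·2.852092 − 2.808989·3.5) / 0.043103 = -0.021691/0.043103 ≈ -0.5.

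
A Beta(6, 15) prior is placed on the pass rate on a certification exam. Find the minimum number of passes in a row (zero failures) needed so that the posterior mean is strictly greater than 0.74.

After k passes and 0 failures the posterior is Beta(6+k, 15), with mean (6+k)/(6+15+k).
Set (6+k)/(21+k) > 0.74 and solve: k > (0.74·21 − 6)/(1 − 0.74) = 36.692.
The smallest integer exceeding 36.692 is 37.

k = 37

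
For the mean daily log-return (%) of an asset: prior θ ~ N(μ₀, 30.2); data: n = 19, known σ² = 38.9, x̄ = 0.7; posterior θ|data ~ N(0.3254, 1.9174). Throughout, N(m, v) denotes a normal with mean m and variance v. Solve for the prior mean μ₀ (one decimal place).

μ₀ = -5.2

The posterior mean is a precision-weighted average: μ_n = (τ₀μ₀ + τ_data·x̄)/(τ₀+τ_data), with τ₀=1/σ₀² and τ_data=n/σ².
Here τ₀ = 1/30.2 = 0.033113 and τ_data = 19/38.9 = 0.488432, so τ_n = 0.521545.
Rearranging for μ₀: μ₀ = (μ_n·τ_n − τ_data·x̄)/τ₀ = (0.3254·0.521545 − 0.488432·0.7) / 0.033113 = -0.172192/0.033113 ≈ -5.2.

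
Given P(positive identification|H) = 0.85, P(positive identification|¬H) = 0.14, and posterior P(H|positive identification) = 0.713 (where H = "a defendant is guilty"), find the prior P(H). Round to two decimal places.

P(H) = 0.29

In odds form, posterior odds = prior odds × likelihood ratio, so prior odds = posterior odds ÷ LR.
Posterior odds = 0.713/(1−0.713) = 2.4843. LR = 0.85/0.14 = 6.0714.
Prior odds = 2.4843/6.0714 = 0.4092, so P(H) = 0.4092/(1+0.4092) ≈ 0.29.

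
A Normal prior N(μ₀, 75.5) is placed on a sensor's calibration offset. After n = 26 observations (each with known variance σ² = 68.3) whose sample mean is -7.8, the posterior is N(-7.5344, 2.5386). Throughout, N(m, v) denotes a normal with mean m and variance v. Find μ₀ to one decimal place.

The posterior mean is a precision-weighted average: μ_n = (τ₀μ₀ + τ_data·x̄)/(τ₀+τ_data), with τ₀=1/σ₀² and τ_data=n/σ².
Here τ₀ = 1/75.5 = 0.013245 and τ_data = 26/68.3 = 0.380673, so τ_n = 0.393918.
Rearranging for μ₀: μ₀ = (μ_n·τ_n − τ_data·x̄)/τ₀ = (-7.5344·0.393918 − 0.380673·-7.8) / 0.013245 = 0.001314/0.013245 ≈ 0.1.

μ₀ = 0.1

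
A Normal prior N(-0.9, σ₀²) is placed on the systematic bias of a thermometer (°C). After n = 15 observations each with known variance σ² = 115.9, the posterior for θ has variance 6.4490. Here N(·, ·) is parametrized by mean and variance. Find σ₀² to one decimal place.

σ₀² = 39.0

For the Normal–Normal model with known σ², precisions add: τ_n = τ₀ + n/σ².
So 1/σ₀² = 1/6.4490 − 15/115.9 = 0.155063 − 0.129422 = 0.025641.
Hence σ₀² = 1/0.025641 ≈ 39.0.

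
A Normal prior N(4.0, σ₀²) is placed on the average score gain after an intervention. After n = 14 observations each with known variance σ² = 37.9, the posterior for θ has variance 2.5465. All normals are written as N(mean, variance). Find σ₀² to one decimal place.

σ₀² = 42.9

Posterior precision equals prior precision plus data precision: 1/σ_n² = 1/σ₀² + n/σ².
So 1/σ₀² = 1/2.5465 − 14/37.9 = 0.392696 − 0.369393 = 0.023303.
Hence σ₀² = 1/0.023303 ≈ 42.9.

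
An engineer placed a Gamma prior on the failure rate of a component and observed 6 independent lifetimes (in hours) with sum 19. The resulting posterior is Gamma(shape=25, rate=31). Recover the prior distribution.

Gamma(shape=19, rate=12)

For an exponential likelihood with a Gamma(α, β) prior on the rate, n observations with total T give posterior Gamma(α+n, β+T).
So α = 25 − 6 = 19 and β = 31 − 19 = 12.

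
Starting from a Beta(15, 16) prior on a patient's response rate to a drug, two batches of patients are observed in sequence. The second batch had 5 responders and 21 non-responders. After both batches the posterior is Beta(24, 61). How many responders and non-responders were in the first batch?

Because Beta–binomial updating is additive in the counts, the combined data contributed (α_post−α_prior, β_post−β_prior) successes and failures.
Total across both batches: 24−15=9 responders, 61−16=45 non-responders.
Subtract the second batch: 9−5=4 responders and 45−21=24 non-responders.

4 responders and 24 non-responders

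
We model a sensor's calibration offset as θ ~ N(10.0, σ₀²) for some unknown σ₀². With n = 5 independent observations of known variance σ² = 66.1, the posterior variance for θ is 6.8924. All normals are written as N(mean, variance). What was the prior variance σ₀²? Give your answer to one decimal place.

Posterior precision equals prior precision plus data precision: 1/σ_n² = 1/σ₀² + n/σ².
So 1/σ₀² = 1/6.8924 − 5/66.1 = 0.145087 − 0.075643 = 0.069444.
Hence σ₀² = 1/0.069444 ≈ 14.4.

σ₀² = 14.4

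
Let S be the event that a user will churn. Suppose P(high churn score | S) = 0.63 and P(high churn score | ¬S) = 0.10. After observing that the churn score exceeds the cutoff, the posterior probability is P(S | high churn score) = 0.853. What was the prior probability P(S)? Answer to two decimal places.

P(S) = 0.48

Bayes' rule in odds form gives O(S|E) = O(S)·[P(E|S)/P(E|¬S)], hence O(S) = O(S|E)/LR.
Posterior odds = 0.853/(1−0.853) = 5.8027. LR = 0.63/0.10 = 6.3000.
Prior odds = 5.8027/6.3000 = 0.9211, so P(S) = 0.9211/(1+0.9211) ≈ 0.48.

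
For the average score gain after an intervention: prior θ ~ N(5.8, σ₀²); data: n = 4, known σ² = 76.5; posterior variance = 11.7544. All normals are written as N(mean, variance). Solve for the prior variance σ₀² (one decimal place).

Posterior precision equals prior precision plus data precision: 1/σ_n² = 1/σ₀² + n/σ².
So 1/σ₀² = 1/11.7544 − 4/76.5 = 0.085075 − 0.052288 = 0.032787.
Hence σ₀² = 1/0.032787 ≈ 30.5.

σ₀² = 30.5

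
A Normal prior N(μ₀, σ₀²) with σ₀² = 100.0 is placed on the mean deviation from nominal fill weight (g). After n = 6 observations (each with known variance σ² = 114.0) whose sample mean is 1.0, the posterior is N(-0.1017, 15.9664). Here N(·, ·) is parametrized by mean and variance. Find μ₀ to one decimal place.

The posterior mean is a precision-weighted average: μ_n = (τ₀μ₀ + τ_data·x̄)/(τ₀+τ_data), with τ₀=1/σ₀² and τ_data=n/σ².
Here τ₀ = 1/100.0 = 0.010000 and τ_data = 6/114.0 = 0.052632, so τ_n = 0.062632.
Rearranging for μ₀: μ₀ = (μ_n·τ_n − τ_data·x̄)/τ₀ = (-0.1017·0.062632 − 0.052632·1.0) / 0.010000 = -0.059002/0.010000 ≈ -5.9.

μ₀ = -5.9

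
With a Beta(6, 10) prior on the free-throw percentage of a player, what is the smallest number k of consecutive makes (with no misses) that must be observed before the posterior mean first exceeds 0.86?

k = 56

After k makes and 0 misses the posterior is Beta(6+k, 10), with mean (6+k)/(6+10+k).
Set (6+k)/(16+k) > 0.86 and solve: k > (0.86·16 − 6)/(1 − 0.86) = 55.429.
The smallest integer exceeding 55.429 is 56.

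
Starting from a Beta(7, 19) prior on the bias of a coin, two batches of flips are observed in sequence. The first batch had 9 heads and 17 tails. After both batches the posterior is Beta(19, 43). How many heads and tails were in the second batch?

3 heads and 7 tails

Because Beta–binomial updating is additive in the counts, the combined data contributed (α_post−α_prior, β_post−β_prior) successes and failures.
Total across both batches: 19−7=12 heads, 43−19=24 tails.
Subtract the first batch: 12−9=3 heads and 24−17=7 tails.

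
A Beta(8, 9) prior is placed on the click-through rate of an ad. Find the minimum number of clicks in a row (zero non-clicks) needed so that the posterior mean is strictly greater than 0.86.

k = 48

After k clicks and 0 non-clicks the posterior is Beta(8+k, 9), with mean (8+k)/(8+9+k).
Set (8+k)/(17+k) > 0.86 and solve: k > (0.86·17 − 8)/(1 − 0.86) = 47.286.
The smallest integer exceeding 47.286 is 48.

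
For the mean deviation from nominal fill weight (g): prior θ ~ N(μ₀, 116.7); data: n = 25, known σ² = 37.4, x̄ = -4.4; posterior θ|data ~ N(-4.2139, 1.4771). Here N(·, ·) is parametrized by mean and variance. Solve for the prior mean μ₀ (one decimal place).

With known observation variance, the Normal–Normal posterior has precision τ_n = τ₀ + n/σ² and mean μ_n = (τ₀μ₀ + (n/σ²)x̄)/τ_n.
Here τ₀ = 1/116.7 = 0.008569 and τ_data = 25/37.4 = 0.668449, so τ_n = 0.677018.
Rearranging for μ₀: μ₀ = (μ_n·τ_n − τ_data·x̄)/τ₀ = (-4.2139·0.677018 − 0.668449·-4.4) / 0.008569 = 0.088289/0.008569 ≈ 10.3.

μ₀ = 10.3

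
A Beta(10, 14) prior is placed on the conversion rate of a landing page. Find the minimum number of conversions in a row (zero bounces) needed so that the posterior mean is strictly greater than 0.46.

After k conversions and 0 bounces the posterior is Beta(10+k, 14), with mean (10+k)/(10+14+k).
Set (10+k)/(24+k) > 0.46 and solve: k > (0.46·24 − 10)/(1 − 0.46) = 1.926.
The smallest integer exceeding 1.926 is 2, and checking k=2: (12)/(26) = 0.4615 > 0.46.

k = 2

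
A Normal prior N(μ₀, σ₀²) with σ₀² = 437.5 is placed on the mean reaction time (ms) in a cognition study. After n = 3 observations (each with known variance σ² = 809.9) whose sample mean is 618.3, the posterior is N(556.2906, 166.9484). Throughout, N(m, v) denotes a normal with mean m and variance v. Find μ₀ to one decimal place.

The posterior mean is a precision-weighted average: μ_n = (τ₀μ₀ + τ_data·x̄)/(τ₀+τ_data), with τ₀=1/σ₀² and τ_data=n/σ².
Here τ₀ = 1/437.5 = 0.002286 and τ_data = 3/809.9 = 0.003704, so τ_n = 0.005990.
Rearranging for μ₀: μ₀ = (μ_n·τ_n − τ_data·x̄)/τ₀ = (556.2906·0.005990 − 0.003704·618.3) / 0.002286 = 1.041997/0.002286 ≈ 455.8.

μ₀ = 455.8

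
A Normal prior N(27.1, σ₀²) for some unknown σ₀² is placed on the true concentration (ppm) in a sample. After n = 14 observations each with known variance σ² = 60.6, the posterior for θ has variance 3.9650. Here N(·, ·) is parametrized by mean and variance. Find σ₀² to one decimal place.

σ₀² = 47.2

For the Normal–Normal model with known σ², precisions add: τ_n = τ₀ + n/σ².
So 1/σ₀² = 1/3.9650 − 14/60.6 = 0.252207 − 0.231023 = 0.021184.
Hence σ₀² = 1/0.021184 ≈ 47.2.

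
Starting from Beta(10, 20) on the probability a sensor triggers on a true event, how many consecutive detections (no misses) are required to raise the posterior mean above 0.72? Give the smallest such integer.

After k detections and 0 misses the posterior is Beta(10+k, 20), with mean (10+k)/(10+20+k).
Set (10+k)/(30+k) > 0.72 and solve: k > (0.72·30 − 10)/(1 − 0.72) = 41.429.
The smallest integer exceeding 41.429 is 42, and checking k=42: (52)/(72) = 0.7222 > 0.72.

k = 42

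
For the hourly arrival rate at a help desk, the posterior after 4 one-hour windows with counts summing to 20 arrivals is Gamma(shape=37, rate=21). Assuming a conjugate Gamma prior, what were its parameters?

Gamma(shape=17, rate=17)

A Gamma(α, β) prior (rate parametrization) on a Poisson rate with n observations summing to S gives posterior Gamma(α+S, β+n).
So α = 37 − 20 = 17 and β = 21 − 4 = 17.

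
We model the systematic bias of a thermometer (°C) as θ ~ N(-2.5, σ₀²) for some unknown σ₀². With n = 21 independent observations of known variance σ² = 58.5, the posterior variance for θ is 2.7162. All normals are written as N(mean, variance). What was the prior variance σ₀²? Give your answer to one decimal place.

σ₀² = 108.8

For the Normal–Normal model with known σ², precisions add: τ_n = τ₀ + n/σ².
So 1/σ₀² = 1/2.7162 − 21/58.5 = 0.368161 − 0.358974 = 0.009187.
Hence σ₀² = 1/0.009187 ≈ 108.8.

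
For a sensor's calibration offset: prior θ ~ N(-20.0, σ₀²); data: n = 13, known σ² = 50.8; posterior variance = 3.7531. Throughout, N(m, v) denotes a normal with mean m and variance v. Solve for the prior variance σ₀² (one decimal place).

σ₀² = 94.9

Posterior precision equals prior precision plus data precision: 1/σ_n² = 1/σ₀² + n/σ².
So 1/σ₀² = 1/3.7531 − 13/50.8 = 0.266446 − 0.255906 = 0.010540.
Hence σ₀² = 1/0.010540 ≈ 94.9.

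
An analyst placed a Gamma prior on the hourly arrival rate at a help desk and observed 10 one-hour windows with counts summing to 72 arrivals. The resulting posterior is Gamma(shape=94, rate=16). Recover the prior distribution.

Gamma(shape=22, rate=6)

A Gamma(α, β) prior (rate parametrization) on a Poisson rate with n observations summing to S gives posterior Gamma(α+S, β+n).
So α = 94 − 72 = 22 and β = 16 − 10 = 6.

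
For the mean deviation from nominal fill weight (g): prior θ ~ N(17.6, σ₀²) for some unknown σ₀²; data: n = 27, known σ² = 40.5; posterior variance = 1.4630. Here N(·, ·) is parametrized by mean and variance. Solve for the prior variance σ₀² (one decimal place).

For the Normal–Normal model with known σ², precisions add: τ_n = τ₀ + n/σ².
So 1/σ₀² = 1/1.4630 − 27/40.5 = 0.683527 − 0.666667 = 0.016860.
Hence σ₀² = 1/0.016860 ≈ 59.3.

σ₀² = 59.3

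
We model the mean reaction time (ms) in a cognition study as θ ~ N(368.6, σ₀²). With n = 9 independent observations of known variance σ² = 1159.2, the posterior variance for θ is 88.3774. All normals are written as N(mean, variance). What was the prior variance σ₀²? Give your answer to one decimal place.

σ₀² = 281.6

Posterior precision equals prior precision plus data precision: 1/σ_n² = 1/σ₀² + n/σ².
So 1/σ₀² = 1/88.3774 − 9/1159.2 = 0.011315 − 0.007764 = 0.003551.
Hence σ₀² = 1/0.003551 ≈ 281.6.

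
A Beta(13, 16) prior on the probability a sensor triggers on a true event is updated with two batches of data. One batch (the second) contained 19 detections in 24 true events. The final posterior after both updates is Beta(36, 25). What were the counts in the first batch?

Sequential conjugate updates are equivalent to a single update on the pooled data, so total successes = posterior α − prior α and total failures = posterior β − prior β.
Total across both batches: 36−13=23 detections, 25−16=9 misses.
Subtract the second batch: 23−19=4 detections and 9−5=4 misses.

4 detections and 4 misses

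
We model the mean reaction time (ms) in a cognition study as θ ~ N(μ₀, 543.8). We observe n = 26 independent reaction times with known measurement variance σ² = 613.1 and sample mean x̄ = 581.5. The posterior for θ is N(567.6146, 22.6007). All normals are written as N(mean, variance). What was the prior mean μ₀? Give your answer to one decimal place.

The posterior mean is a precision-weighted average: μ_n = (τ₀μ₀ + τ_data·x̄)/(τ₀+τ_data), with τ₀=1/σ₀² and τ_data=n/σ².
Here τ₀ = 1/543.8 = 0.001839 and τ_data = 26/613.1 = 0.042407, so τ_n = 0.044246.
Rearranging for μ₀: μ₀ = (μ_n·τ_n − τ_data·x̄)/τ₀ = (567.6146·0.044246 − 0.042407·581.5) / 0.001839 = 0.455005/0.001839 ≈ 247.4.

μ₀ = 247.4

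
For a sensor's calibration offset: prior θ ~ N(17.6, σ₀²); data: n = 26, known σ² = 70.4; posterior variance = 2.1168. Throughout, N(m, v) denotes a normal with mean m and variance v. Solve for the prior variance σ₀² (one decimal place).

Posterior precision equals prior precision plus data precision: 1/σ_n² = 1/σ₀² + n/σ².
So 1/σ₀² = 1/2.1168 − 26/70.4 = 0.472411 − 0.369318 = 0.103093.
Hence σ₀² = 1/0.103093 ≈ 9.7.

σ₀² = 9.7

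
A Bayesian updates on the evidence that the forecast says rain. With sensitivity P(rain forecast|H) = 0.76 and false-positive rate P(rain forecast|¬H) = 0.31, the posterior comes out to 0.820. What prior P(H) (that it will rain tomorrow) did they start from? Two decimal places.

Bayes' rule in odds form gives O(H|E) = O(H)·[P(E|H)/P(E|¬H)], hence O(H) = O(H|E)/LR.
Posterior odds = 0.820/(1−0.820) = 4.5556. LR = 0.76/0.31 = 2.4516.
Prior odds = 4.5556/2.4516 = 1.8582, so P(H) = 1.8582/(1+1.8582) ≈ 0.65.

P(H) = 0.65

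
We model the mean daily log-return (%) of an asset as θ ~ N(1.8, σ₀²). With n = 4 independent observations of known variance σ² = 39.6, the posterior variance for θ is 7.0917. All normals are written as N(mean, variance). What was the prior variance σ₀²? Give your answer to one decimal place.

σ₀² = 25.0

For the Normal–Normal model with known σ², precisions add: τ_n = τ₀ + n/σ².
So 1/σ₀² = 1/7.0917 − 4/39.6 = 0.141010 − 0.101010 = 0.040000.
Hence σ₀² = 1/0.040000 ≈ 25.0.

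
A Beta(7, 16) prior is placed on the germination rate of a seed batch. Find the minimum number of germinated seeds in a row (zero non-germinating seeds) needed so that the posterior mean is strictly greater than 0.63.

k = 21

After k germinated seeds and 0 non-germinating seeds the posterior is Beta(7+k, 16), with mean (7+k)/(7+16+k).
Set (7+k)/(23+k) > 0.63 and solve: k > (0.63·23 − 7)/(1 − 0.63) = 20.243.
The smallest integer exceeding 20.243 is 21.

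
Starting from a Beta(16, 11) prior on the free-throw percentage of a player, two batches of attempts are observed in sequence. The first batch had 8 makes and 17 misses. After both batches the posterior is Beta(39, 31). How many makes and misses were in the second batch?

15 makes and 3 misses

Sequential conjugate updates are equivalent to a single update on the pooled data, so total successes = posterior α − prior α and total failures = posterior β − prior β.
Total across both batches: 39−16=23 makes, 31−11=20 misses.
Subtract the first batch: 23−8=15 makes and 20−17=3 misses.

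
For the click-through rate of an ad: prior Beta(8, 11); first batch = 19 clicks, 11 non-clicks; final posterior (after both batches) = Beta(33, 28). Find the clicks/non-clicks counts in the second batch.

6 clicks and 6 non-clicks

Because Beta–binomial updating is additive in the counts, the combined data contributed (α_post−α_prior, β_post−β_prior) successes and failures.
Total across both batches: 33−8=25 clicks, 28−11=17 non-clicks.
Subtract the first batch: 25−19=6 clicks and 17−11=6 non-clicks.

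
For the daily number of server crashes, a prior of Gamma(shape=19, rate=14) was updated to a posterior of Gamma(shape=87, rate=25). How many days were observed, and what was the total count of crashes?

n = 11 days with total 68 crashes

Gamma–Poisson conjugacy: posterior shape = α + Σxᵢ, posterior rate = β + n.
Matching: Σxᵢ = 87 − 19 = 68 and n = 25 − 14 = 11.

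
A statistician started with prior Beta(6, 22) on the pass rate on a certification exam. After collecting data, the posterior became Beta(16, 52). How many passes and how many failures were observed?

Beta is conjugate to the binomial likelihood: posterior = Beta(α+s, β+f).
So s = 16 − 6 = 10 and f = 52 − 22 = 30.

10 passes and 30 failures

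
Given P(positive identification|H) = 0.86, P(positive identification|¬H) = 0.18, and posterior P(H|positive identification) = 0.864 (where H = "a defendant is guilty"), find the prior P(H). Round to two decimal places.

In odds form, posterior odds = prior odds × likelihood ratio, so prior odds = posterior odds ÷ LR.
Posterior odds = 0.864/(1−0.864) = 6.3529. LR = 0.86/0.18 = 4.7778.
Prior odds = 6.3529/4.7778 = 1.3297, so P(H) = 1.3297/(1+1.3297) ≈ 0.57.

P(H) = 0.57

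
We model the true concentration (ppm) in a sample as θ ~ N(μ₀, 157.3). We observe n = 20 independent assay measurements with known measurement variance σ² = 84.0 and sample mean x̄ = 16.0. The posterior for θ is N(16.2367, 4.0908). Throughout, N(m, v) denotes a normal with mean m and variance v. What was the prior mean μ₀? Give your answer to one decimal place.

μ₀ = 25.1

With known observation variance, the Normal–Normal posterior has precision τ_n = τ₀ + n/σ² and mean μ_n = (τ₀μ₀ + (n/σ²)x̄)/τ_n.
Here τ₀ = 1/157.3 = 0.006357 and τ_data = 20/84.0 = 0.238095, so τ_n = 0.244452.
Rearranging for μ₀: μ₀ = (μ_n·τ_n − τ_data·x̄)/τ₀ = (16.2367·0.244452 − 0.238095·16.0) / 0.006357 = 0.159574/0.006357 ≈ 25.1.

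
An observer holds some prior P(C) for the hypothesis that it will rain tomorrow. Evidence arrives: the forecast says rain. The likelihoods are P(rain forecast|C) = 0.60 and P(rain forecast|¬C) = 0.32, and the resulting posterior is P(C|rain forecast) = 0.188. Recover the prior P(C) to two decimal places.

P(C) = 0.11

Bayes' rule in odds form gives O(C|E) = O(C)·[P(E|C)/P(E|¬C)], hence O(C) = O(C|E)/LR.
Posterior odds = 0.188/(1−0.188) = 0.2315. LR = 0.60/0.32 = 1.8750.
Prior odds = 0.2315/1.8750 = 0.1235, so P(C) = 0.1235/(1+0.1235) ≈ 0.11.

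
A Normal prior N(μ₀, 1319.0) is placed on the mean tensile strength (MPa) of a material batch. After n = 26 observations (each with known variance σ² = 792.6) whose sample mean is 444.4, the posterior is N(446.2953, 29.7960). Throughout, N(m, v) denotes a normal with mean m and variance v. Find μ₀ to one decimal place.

The posterior mean is a precision-weighted average: μ_n = (τ₀μ₀ + τ_data·x̄)/(τ₀+τ_data), with τ₀=1/σ₀² and τ_data=n/σ².
Here τ₀ = 1/1319.0 = 0.000758 and τ_data = 26/792.6 = 0.032803, so τ_n = 0.033561.
Rearranging for μ₀: μ₀ = (μ_n·τ_n − τ_data·x̄)/τ₀ = (446.2953·0.033561 − 0.032803·444.4) / 0.000758 = 0.400463/0.000758 ≈ 528.3.

μ₀ = 528.3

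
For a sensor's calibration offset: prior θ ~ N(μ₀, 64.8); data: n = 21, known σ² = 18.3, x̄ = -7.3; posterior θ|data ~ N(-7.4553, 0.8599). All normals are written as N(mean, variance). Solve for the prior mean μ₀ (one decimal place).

With known observation variance, the Normal–Normal posterior has precision τ_n = τ₀ + n/σ² and mean μ_n = (τ₀μ₀ + (n/σ²)x̄)/τ_n.
Here τ₀ = 1/64.8 = 0.015432 and τ_data = 21/18.3 = 1.147541, so τ_n = 1.162973.
Rearranging for μ₀: μ₀ = (μ_n·τ_n − τ_data·x̄)/τ₀ = (-7.4553·1.162973 − 1.147541·-7.3) / 0.015432 = -0.293263/0.015432 ≈ -19.0.

μ₀ = -19.0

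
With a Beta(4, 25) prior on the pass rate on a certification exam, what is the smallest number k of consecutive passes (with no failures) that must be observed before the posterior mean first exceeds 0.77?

k = 80

After k passes and 0 failures the posterior is Beta(4+k, 25), with mean (4+k)/(4+25+k).
Set (4+k)/(29+k) > 0.77 and solve: k > (0.77·29 − 4)/(1 − 0.77) = 79.696.
The smallest integer exceeding 79.696 is 80.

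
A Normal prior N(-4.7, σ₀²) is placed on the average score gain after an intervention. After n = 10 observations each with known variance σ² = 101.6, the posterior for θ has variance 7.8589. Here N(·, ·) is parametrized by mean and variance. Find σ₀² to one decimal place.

Posterior precision equals prior precision plus data precision: 1/σ_n² = 1/σ₀² + n/σ².
So 1/σ₀² = 1/7.8589 − 10/101.6 = 0.127244 − 0.098425 = 0.028819.
Hence σ₀² = 1/0.028819 ≈ 34.7.

σ₀² = 34.7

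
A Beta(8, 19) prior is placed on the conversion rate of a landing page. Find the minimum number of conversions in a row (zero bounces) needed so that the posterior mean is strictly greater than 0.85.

After k conversions and 0 bounces the posterior is Beta(8+k, 19), with mean (8+k)/(8+19+k).
Set (8+k)/(27+k) > 0.85 and solve: k > (0.85·27 − 8)/(1 − 0.85) = 99.667.
The smallest integer exceeding 99.667 is 100.

k = 100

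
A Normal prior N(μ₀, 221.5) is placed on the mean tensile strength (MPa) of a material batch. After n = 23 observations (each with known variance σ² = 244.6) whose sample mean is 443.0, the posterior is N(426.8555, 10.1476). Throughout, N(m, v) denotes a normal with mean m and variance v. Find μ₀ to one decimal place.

With known observation variance, the Normal–Normal posterior has precision τ_n = τ₀ + n/σ² and mean μ_n = (τ₀μ₀ + (n/σ²)x̄)/τ_n.
Here τ₀ = 1/221.5 = 0.004515 and τ_data = 23/244.6 = 0.094031, so τ_n = 0.098546.
Rearranging for μ₀: μ₀ = (μ_n·τ_n − τ_data·x̄)/τ₀ = (426.8555·0.098546 − 0.094031·443.0) / 0.004515 = 0.409169/0.004515 ≈ 90.6.

μ₀ = 90.6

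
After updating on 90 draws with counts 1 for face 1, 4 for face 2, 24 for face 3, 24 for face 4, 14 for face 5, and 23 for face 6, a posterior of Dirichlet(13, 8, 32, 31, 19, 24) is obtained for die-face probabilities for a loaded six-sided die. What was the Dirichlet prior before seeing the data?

Dirichlet(12, 4, 8, 7, 5, 1)

For a Dirichlet(α) prior with multinomial counts c, the posterior is Dirichlet(α + c) componentwise.
Subtract each count from the matching posterior parameter: 13−1=12, 8−4=4, 32−24=8, 31−24=7, 19−14=5, 24−23=1.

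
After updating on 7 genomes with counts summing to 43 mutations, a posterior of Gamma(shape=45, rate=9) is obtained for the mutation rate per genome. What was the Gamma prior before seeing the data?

Gamma–Poisson conjugacy: posterior shape = α + Σxᵢ, posterior rate = β + n.
So α = 45 − 43 = 2 and β = 9 − 7 = 2.

Gamma(shape=2, rate=2)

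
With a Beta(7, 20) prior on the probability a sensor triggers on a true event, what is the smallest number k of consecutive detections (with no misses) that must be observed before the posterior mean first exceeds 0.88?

k = 140

After k detections and 0 misses the posterior is Beta(7+k, 20), with mean (7+k)/(7+20+k).
Set (7+k)/(27+k) > 0.88 and solve: k > (0.88·27 − 7)/(1 − 0.88) = 139.667.
The smallest integer exceeding 139.667 is 140, and checking k=140: (147)/(167) = 0.8802 > 0.88.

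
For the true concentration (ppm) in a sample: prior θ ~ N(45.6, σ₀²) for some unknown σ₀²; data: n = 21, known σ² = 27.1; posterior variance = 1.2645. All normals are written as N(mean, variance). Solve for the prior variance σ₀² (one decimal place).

σ₀² = 62.8

For the Normal–Normal model with known σ², precisions add: τ_n = τ₀ + n/σ².
So 1/σ₀² = 1/1.2645 − 21/27.1 = 0.790826 − 0.774908 = 0.015918.
Hence σ₀² = 1/0.015918 ≈ 62.8.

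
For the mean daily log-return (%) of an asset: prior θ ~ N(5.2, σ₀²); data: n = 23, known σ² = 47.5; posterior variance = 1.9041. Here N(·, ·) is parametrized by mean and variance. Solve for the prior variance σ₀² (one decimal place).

For the Normal–Normal model with known σ², precisions add: τ_n = τ₀ + n/σ².
So 1/σ₀² = 1/1.9041 − 23/47.5 = 0.525183 − 0.484211 = 0.040972.
Hence σ₀² = 1/0.040972 ≈ 24.4.

σ₀² = 24.4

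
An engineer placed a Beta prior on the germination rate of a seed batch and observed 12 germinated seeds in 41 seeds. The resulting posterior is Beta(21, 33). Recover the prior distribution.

A Beta(a, b) prior with s successes and f failures in binomial data gives a Beta(a+s, b+f) posterior.
So a = 21 − 12 = 9 and b = 33 − 29 = 4.

Beta(9, 4)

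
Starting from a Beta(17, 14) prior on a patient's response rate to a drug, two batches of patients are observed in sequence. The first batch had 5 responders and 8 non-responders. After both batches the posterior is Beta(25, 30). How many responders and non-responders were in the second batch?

Because Beta–binomial updating is additive in the counts, the combined data contributed (α_post−α_prior, β_post−β_prior) successes and failures.
Total across both batches: 25−17=8 responders, 30−14=16 non-responders.
Subtract the first batch: 8−5=3 responders and 16−8=8 non-responders.

3 responders and 8 non-responders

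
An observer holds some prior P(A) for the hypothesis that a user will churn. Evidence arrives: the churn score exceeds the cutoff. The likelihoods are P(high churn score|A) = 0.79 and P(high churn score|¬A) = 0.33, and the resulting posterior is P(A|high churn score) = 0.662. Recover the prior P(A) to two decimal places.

Bayes' rule in odds form gives O(A|E) = O(A)·[P(E|A)/P(E|¬A)], hence O(A) = O(A|E)/LR.
Posterior odds = 0.662/(1−0.662) = 1.9586. LR = 0.79/0.33 = 2.3939.
Prior odds = 1.9586/2.3939 = 0.8182, so P(A) = 0.8182/(1+0.8182) ≈ 0.45.

P(A) = 0.45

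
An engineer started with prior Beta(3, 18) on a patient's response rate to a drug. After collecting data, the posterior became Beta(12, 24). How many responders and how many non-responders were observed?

9 responders and 6 non-responders

Beta is conjugate to the binomial likelihood: posterior = Beta(a+s, b+f).
So s = 12 − 3 = 9 and f = 24 − 18 = 6.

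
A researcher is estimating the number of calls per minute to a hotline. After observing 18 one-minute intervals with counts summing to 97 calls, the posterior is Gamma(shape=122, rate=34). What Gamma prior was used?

Gamma(shape=25, rate=16)

Gamma–Poisson conjugacy: posterior shape = α + Σxᵢ, posterior rate = β + n.
So α = 122 − 97 = 25 and β = 34 − 18 = 16.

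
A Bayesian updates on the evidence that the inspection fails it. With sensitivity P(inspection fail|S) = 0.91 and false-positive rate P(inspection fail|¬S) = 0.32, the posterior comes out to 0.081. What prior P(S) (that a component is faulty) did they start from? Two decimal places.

In odds form, posterior odds = prior odds × likelihood ratio, so prior odds = posterior odds ÷ LR.
Posterior odds = 0.081/(1−0.081) = 0.0881. LR = 0.91/0.32 = 2.8438.
Prior odds = 0.0881/2.8438 = 0.0310, so P(S) = 0.0310/(1+0.0310) ≈ 0.03.

P(S) = 0.03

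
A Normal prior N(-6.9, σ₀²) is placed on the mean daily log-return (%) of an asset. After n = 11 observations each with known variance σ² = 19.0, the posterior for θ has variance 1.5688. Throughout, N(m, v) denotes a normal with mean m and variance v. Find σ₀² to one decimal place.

Posterior precision equals prior precision plus data precision: 1/σ_n² = 1/σ₀² + n/σ².
So 1/σ₀² = 1/1.5688 − 11/19.0 = 0.637430 − 0.578947 = 0.058483.
Hence σ₀² = 1/0.058483 ≈ 17.1.

σ₀² = 17.1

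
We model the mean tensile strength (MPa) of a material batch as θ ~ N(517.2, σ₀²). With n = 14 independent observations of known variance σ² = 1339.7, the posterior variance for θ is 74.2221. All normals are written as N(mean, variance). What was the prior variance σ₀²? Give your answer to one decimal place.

σ₀² = 330.8

Posterior precision equals prior precision plus data precision: 1/σ_n² = 1/σ₀² + n/σ².
So 1/σ₀² = 1/74.2221 − 14/1339.7 = 0.013473 − 0.010450 = 0.003023.
Hence σ₀² = 1/0.003023 ≈ 330.8.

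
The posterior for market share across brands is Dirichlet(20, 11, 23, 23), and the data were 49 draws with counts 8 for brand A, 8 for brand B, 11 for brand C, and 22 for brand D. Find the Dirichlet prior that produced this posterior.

Dirichlet(12, 3, 12, 1)

For a Dirichlet(α) prior with multinomial counts c, the posterior is Dirichlet(α + c) componentwise.
Subtract each count from the matching posterior parameter: 20−8=12, 11−8=3, 23−11=12, 23−22=1.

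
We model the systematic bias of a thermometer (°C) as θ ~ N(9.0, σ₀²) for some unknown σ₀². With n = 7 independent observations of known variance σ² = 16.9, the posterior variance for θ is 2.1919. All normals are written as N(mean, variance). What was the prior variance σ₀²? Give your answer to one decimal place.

For the Normal–Normal model with known σ², precisions add: τ_n = τ₀ + n/σ².
So 1/σ₀² = 1/2.1919 − 7/16.9 = 0.456225 − 0.414201 = 0.042024.
Hence σ₀² = 1/0.042024 ≈ 23.8.

σ₀² = 23.8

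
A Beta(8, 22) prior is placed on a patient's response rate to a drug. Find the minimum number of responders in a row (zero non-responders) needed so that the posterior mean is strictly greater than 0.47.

After k responders and 0 non-responders the posterior is Beta(8+k, 22), with mean (8+k)/(8+22+k).
Set (8+k)/(30+k) > 0.47 and solve: k > (0.47·30 − 8)/(1 − 0.47) = 11.509.
The smallest integer exceeding 11.509 is 12.

k = 12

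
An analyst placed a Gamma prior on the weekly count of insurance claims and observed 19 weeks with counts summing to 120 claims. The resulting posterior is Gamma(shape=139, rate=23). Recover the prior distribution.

Gamma(shape=19, rate=4)

Gamma–Poisson conjugacy: posterior shape = α + Σxᵢ, posterior rate = β + n.
So α = 139 − 120 = 19 and β = 23 − 19 = 4.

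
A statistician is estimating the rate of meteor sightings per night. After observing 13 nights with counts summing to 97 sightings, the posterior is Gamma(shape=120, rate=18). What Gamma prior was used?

Gamma(shape=23, rate=5)

A Gamma(α, β) prior (rate parametrization) on a Poisson rate with n observations summing to S gives posterior Gamma(α+S, β+n).
So α = 120 − 97 = 23 and β = 18 − 13 = 5.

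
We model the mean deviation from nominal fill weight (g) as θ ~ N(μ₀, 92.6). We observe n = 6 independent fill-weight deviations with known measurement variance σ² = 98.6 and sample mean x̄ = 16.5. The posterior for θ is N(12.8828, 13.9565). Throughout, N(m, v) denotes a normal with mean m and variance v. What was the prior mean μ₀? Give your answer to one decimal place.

μ₀ = -7.5

With known observation variance, the Normal–Normal posterior has precision τ_n = τ₀ + n/σ² and mean μ_n = (τ₀μ₀ + (n/σ²)x̄)/τ_n.
Here τ₀ = 1/92.6 = 0.010799 and τ_data = 6/98.6 = 0.060852, so τ_n = 0.071651.
Rearranging for μ₀: μ₀ = (μ_n·τ_n − τ_data·x̄)/τ₀ = (12.8828·0.071651 − 0.060852·16.5) / 0.010799 = -0.080992/0.010799 ≈ -7.5.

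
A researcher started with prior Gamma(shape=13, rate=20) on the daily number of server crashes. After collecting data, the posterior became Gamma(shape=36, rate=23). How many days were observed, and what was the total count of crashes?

Gamma–Poisson conjugacy: posterior shape = α + Σxᵢ, posterior rate = β + n.
Matching: Σxᵢ = 36 − 13 = 23 and n = 23 − 20 = 3.

n = 3 days with total 23 crashes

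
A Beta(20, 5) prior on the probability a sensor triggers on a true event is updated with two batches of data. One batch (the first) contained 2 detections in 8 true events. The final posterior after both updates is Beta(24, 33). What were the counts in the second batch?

2 detections and 22 misses

Sequential conjugate updates are equivalent to a single update on the pooled data, so total successes = posterior α − prior α and total failures = posterior β − prior β.
Total across both batches: 24−20=4 detections, 33−5=28 misses.
Subtract the first batch: 4−2=2 detections and 28−6=22 misses.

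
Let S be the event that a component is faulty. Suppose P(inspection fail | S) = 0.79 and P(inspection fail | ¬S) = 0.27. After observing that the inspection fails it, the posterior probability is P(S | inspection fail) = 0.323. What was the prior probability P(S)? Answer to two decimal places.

Bayes' rule in odds form gives O(S|E) = O(S)·[P(E|S)/P(E|¬S)], hence O(S) = O(S|E)/LR.
Posterior odds = 0.323/(1−0.323) = 0.4771. LR = 0.79/0.27 = 2.9259.
Prior odds = 0.4771/2.9259 = 0.1631, so P(S) = 0.1631/(1+0.1631) ≈ 0.14.

P(S) = 0.14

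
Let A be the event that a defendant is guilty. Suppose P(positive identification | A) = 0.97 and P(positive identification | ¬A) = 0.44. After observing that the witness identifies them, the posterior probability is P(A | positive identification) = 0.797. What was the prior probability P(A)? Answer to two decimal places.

In odds form, posterior odds = prior odds × likelihood ratio, so prior odds = posterior odds ÷ LR.
Posterior odds = 0.797/(1−0.797) = 3.9261. LR = 0.97/0.44 = 2.2045.
Prior odds = 3.9261/2.2045 = 1.7809, so P(A) = 1.7809/(1+1.7809) ≈ 0.64.

P(A) = 0.64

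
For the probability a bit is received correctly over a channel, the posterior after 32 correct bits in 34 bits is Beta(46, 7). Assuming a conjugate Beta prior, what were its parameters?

A Beta(α, β) prior with s successes and f failures in binomial data gives a Beta(α+s, β+f) posterior.
Subtract the data counts: 46−32=14, 7−2=5.

Beta(14, 5)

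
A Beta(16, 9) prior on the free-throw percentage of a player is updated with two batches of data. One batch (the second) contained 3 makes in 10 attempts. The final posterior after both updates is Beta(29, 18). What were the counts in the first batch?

10 makes and 2 misses

Because Beta–binomial updating is additive in the counts, the combined data contributed (α_post−α_prior, β_post−β_prior) successes and failures.
Total across both batches: 29−16=13 makes, 18−9=9 misses.
Subtract the second batch: 13−3=10 makes and 9−7=2 misses.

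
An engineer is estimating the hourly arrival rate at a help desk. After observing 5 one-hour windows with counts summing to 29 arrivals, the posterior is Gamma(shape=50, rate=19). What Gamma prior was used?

Gamma(shape=21, rate=14)

Gamma–Poisson conjugacy: posterior shape = α + Σxᵢ, posterior rate = β + n.
So α = 50 − 29 = 21 and β = 19 − 5 = 14.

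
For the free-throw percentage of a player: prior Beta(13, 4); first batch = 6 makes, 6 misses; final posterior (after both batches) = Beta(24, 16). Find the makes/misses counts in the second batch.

Because Beta–binomial updating is additive in the counts, the combined data contributed (α_post−α_prior, β_post−β_prior) successes and failures.
Total across both batches: 24−13=11 makes, 16−4=12 misses.
Subtract the first batch: 11−6=5 makes and 12−6=6 misses.

5 makes and 6 misses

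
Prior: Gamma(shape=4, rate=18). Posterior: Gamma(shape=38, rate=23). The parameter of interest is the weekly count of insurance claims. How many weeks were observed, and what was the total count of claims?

A Gamma(α, β) prior (rate parametrization) on a Poisson rate with n observations summing to S gives posterior Gamma(α+S, β+n).
Matching: Σxᵢ = 38 − 4 = 34 and n = 23 − 18 = 5.

n = 5 weeks with total 34 claims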